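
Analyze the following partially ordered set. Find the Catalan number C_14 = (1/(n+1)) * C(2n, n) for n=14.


C(n) = C(2n, n) / (n+1).
C(28, 14) = 40116600
C(14) = 40116600 / 15 = 2674440


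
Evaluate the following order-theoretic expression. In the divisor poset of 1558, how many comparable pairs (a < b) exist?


A comparable pair {a,b} has a < b or b < a in the order.
Count unordered pairs where one element is strictly below the other.
Examples: {1,2}, {1,19}, {1,38}, {1,41}, ...
Total comparable pairs: 19


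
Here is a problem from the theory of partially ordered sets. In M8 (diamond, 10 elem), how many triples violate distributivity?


Distributive law: a ^ (b v c) = (a ^ b) v (a ^ c).
Check all 10^3 = 1000 ordered triples (a,b,c).
  e.g. a=a1, b=a2, c=a3: lhs=a1 != rhs=0
  e.g. a=a1, b=a2, c=a4: lhs=a1 != rhs=0
Total violating triples: 336


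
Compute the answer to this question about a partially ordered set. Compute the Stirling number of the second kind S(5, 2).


S(n,k) = k*S(n-1,k) + S(n-1,k-1).
S(4,2) = 7, S(4,1) = 1
S(5,2) = 2*7 + 1 = 14 + 1
S(5,2) = 15


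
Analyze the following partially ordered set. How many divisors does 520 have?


Divisors of 520: [1, 2, 4, 5, 8, 10, 13, 20, 26, 40, 52, 65, 104, 130, 260, 520]
Count: 16


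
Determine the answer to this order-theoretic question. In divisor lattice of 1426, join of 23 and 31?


In a divisor lattice, join = lcm (least common multiple).
gcd(23,31) = 1
lcm(23,31) = 23*31/gcd = 713/1 = 713


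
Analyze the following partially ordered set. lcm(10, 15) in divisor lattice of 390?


Join=lcm.
gcd(10,15)=5
lcm=30


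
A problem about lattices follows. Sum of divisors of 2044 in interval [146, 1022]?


Interval [146,1022] in divisors of 2044: [146, 1022]
Sum = 1168


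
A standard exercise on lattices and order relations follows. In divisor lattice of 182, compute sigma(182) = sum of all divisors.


sigma(n) = sum of divisors.
Divisors of 182: [1, 2, 7, 13, 14, 26, 91, 182]
Sum = 336


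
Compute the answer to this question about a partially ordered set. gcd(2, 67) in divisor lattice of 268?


Meet=gcd.
gcd(2,67)=1


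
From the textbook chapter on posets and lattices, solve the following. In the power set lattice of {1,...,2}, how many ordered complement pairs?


Complement pair (a,b): a meet b = bottom, a join b = top.
Here: A intersect B = {} and A union B = {1,...,2}.
Pairs found: ({},{1,2}), ({1},{2}), ({2},{1}), ({1,2},{})
Total ordered pairs: 4


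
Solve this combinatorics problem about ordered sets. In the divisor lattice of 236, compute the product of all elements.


Divisors of 236: [1, 2, 4, 59, 118, 236]
Product = n^(d(n)/2) = 236^(6/2)
Product = 13144256


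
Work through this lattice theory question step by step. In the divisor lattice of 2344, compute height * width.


Height = length of longest chain minus 1; width = size of largest antichain.
A maximum chain: 1 | 293 | 586 | 1172 | 2344  (height 4).
A maximum antichain: {2, 293}  (width 2).
Product = 4 * 2 = 8


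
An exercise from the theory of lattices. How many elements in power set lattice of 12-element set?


Power set = 2^n.
2^12 = 4096


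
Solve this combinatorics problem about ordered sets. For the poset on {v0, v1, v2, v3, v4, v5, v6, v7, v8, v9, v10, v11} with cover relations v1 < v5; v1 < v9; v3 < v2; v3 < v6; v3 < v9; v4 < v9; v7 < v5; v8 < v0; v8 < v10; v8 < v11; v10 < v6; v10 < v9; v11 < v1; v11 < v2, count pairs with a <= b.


The order relation is {(a,b) : a <= b}, reflexive so it includes (a,a).
Examples: (v0,v0), (v1,v1), (v1,v5), (v1,v9), (v10,v10), ...
Total ordered pairs: 33


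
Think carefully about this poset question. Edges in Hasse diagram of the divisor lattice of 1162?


A cover relation a -< b holds when a < b with no c strictly between.
Cover relations:
  1 -< 2
  1 -< 7
  1 -< 83
  2 -< 14
  2 -< 166
  7 -< 14
  7 -< 581
  14 -< 1162
  ...4 more
Total: 12


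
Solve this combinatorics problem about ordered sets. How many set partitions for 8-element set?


B(n) = number of set partitions of an n-element set.
B(n) satisfies the recurrence: B(n+1) = sum_k C(n,k)*B(k).
B(8) = 4140


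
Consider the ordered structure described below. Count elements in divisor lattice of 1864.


Divisors of 1864: [1, 2, 4, 8, 233, 466, 932, 1864]
Count: 8


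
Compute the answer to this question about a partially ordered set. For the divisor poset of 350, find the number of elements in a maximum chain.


A chain is a totally ordered subset; we count the number of elements in a maximum chain.
Compute, for each element x, the size of the longest chain ending at x:
  1: 1
  2: 2
  5: 2
  7: 2
  25: 3
  10: 3
  ...
A maximum chain: 1 < 2 < 10 < 50 < 350
Number of elements in the longest chain: 5


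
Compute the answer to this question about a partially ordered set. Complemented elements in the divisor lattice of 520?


An element a is complemented if some b has a meet b = bottom, a join b = top.
a is complemented iff gcd(a, n/a)=1, i.e. a is a unitary divisor of 520.
Complemented elements: 1, 5, 8, 13, 40, 65, ... (2 more)
Count: 8


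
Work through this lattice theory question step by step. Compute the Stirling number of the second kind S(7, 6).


S(n,k) = k*S(n-1,k) + S(n-1,k-1).
S(6,6) = 1, S(6,5) = 15
S(7,6) = 6*1 + 15 = 6 + 15
S(7,6) = 21


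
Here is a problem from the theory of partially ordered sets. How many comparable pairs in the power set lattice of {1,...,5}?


A comparable pair {a,b} has a < b or b < a in the order.
Count unordered pairs where one element is strictly below the other.
Examples: {{},{1}}, {{},{2}}, {{},{3}}, {{},{4}}, ...
Total comparable pairs: 211


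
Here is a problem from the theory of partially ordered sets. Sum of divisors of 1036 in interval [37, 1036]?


Interval [37,1036] in divisors of 1036: [37, 74, 148, 259, 518, 1036]
Sum = 2072


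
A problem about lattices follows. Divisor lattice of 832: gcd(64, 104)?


Meet=gcd.
gcd(64,104)=8


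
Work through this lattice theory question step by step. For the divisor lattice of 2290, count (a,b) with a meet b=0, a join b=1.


Complement pair (a,b): a meet b = bottom, a join b = top.
Here: gcd(a,b)=1 and lcm(a,b)=2290, i.e. a*b=2290 with a,b coprime.
Pairs found: (1,2290), (2,1145), (5,458), (10,229), ... (4 more)
Total ordered pairs: 8


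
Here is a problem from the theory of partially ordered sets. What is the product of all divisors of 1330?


Divisors of 1330: [1, 2, 5, 7, 10, 14, 19, 35, 38, 70, 95, 133, 190, 266, 665, 1330]
Product = n^(d(n)/2) = 1330^(16/2)
Product = 9790686120231984100000000


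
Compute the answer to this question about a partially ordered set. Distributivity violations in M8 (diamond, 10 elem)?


Distributive law: a ^ (b v c) = (a ^ b) v (a ^ c).
Check all 10^3 = 1000 ordered triples (a,b,c).
  e.g. a=a1, b=a2, c=a3: lhs=a1 != rhs=0
  e.g. a=a1, b=a2, c=a4: lhs=a1 != rhs=0
Total violating triples: 336


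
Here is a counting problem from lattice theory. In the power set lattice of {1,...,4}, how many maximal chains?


A maximal chain goes from the minimum element to a maximal element via cover relations.
Counting all min-to-max paths in the cover graph.
Total maximal chains: 24


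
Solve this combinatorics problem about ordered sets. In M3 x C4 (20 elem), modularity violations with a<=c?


Modular law: if a <= c then a v (b ^ c) = (a v b) ^ c.
Check all triples (a,b,c) with a <= c among 20 elements.
This lattice is modular (diamonds M_m and their chain-products are modular).
Total violating triples: 0


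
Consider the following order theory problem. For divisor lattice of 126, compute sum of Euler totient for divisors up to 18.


Divisors of 126 up to 18: [1, 2, 3, 6, 7, 9, 14, 18]
phi values: [1, 1, 2, 2, 6, 6, 6, 6]
Sum = 30


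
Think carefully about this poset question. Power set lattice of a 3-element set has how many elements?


Power set = 2^n.
2^3 = 8


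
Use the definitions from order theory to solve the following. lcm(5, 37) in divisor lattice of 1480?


Join=lcm.
gcd(5,37)=1
lcm=185


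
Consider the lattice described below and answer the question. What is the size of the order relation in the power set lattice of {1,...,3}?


The order relation is {(a,b) : a <= b}, reflexive so it includes (a,a).
Examples: ({},{}), ({},{1,2}), ({},{1,2,3}), ({},{1,3}), ({},{1}), ...
Total ordered pairs: 27


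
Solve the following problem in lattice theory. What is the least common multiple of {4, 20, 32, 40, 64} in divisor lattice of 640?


In a divisor lattice, join = lcm (least common multiple).
Compute lcm iteratively: start with first element, then lcm(current, next).
Elements: [4, 20, 32, 40, 64]
lcm(4,20) = 20
lcm(20,32) = 160
lcm(160,40) = 160
lcm(160,64) = 320
Final lcm = 320


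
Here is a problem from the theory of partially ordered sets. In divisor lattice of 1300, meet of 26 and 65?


In a divisor lattice, meet = gcd (greatest common divisor).
By Euclidean algorithm or factoring: gcd(26,65) = 13


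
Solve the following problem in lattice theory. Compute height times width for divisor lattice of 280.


Height = length of longest chain minus 1; width = size of largest antichain.
A maximum chain: 1 | 7 | 35 | 70 | 140 | 280  (height 5).
A maximum antichain: {4, 10, 14, 35}  (width 4).
Product = 5 * 4 = 20


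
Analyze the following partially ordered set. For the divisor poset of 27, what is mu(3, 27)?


In a divisor lattice, mu(a,b) = mu(b/a) where mu is the classical Mobius function.
b/a = 27/3 = 9
Prime factorization of 9: primes [3]
9 is not squarefree, so mu(9) = 0


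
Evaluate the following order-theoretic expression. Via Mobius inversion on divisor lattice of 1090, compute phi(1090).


phi(n) = n * prod_{p|n} (1 - 1/p).
Prime divisors of 1090: [2, 5, 109]
phi(1090) = 1090 * (1 - 1/2) * (1 - 1/5) * (1 - 1/109)
phi(1090) = 432


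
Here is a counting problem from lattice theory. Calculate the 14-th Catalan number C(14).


C(n) = C(2n, n) / (n+1).
C(28, 14) = 40116600
C(14) = 40116600 / 15 = 2674440


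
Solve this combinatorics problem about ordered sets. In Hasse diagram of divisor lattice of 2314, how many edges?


A cover relation a -< b holds when a < b with no c strictly between.
Cover relations:
  1 -< 2
  1 -< 13
  1 -< 89
  2 -< 26
  2 -< 178
  13 -< 26
  13 -< 1157
  26 -< 2314
  ...4 more
Total: 12


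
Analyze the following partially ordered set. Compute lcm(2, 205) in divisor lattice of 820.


In a divisor lattice, join = lcm (least common multiple).
gcd(2,205) = 1
lcm(2,205) = 2*205/gcd = 410/1 = 410


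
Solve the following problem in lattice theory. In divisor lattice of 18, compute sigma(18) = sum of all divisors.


sigma(n) = sum of divisors.
Divisors of 18: [1, 2, 3, 6, 9, 18]
Sum = 39


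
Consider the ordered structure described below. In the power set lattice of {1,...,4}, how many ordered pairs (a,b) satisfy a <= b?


The order relation is {(a,b) : a <= b}, reflexive so it includes (a,a).
Examples: ({},{}), ({},{1,2}), ({},{1,2,3}), ({},{1,2,3,4}), ({},{1,2,4}), ...
Total ordered pairs: 81


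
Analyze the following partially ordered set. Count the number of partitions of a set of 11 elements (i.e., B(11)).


B(n) = number of set partitions of an n-element set.
B(n) satisfies the recurrence: B(n+1) = sum_k C(n,k)*B(k).
B(11) = 678570


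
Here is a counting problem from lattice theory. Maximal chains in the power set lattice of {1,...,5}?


A maximal chain goes from the minimum element to a maximal element via cover relations.
Counting all min-to-max paths in the cover graph.
Total maximal chains: 120


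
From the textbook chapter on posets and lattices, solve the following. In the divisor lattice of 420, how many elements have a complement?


An element a is complemented if some b has a meet b = bottom, a join b = top.
a is complemented iff gcd(a, n/a)=1, i.e. a is a unitary divisor of 420.
Complemented elements: 1, 3, 4, 5, 7, 12, ... (10 more)
Count: 16


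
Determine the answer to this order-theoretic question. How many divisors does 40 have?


Divisors of 40: [1, 2, 4, 5, 8, 10, 20, 40]
Count: 8


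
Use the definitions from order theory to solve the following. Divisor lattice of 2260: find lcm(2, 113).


In a divisor lattice, join = lcm (least common multiple).
gcd(2,113) = 1
lcm(2,113) = 2*113/gcd = 226/1 = 226


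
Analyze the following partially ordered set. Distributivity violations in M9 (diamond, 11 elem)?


Distributive law: a ^ (b v c) = (a ^ b) v (a ^ c).
Check all 11^3 = 1331 ordered triples (a,b,c).
  e.g. a=a1, b=a2, c=a3: lhs=a1 != rhs=0
  e.g. a=a1, b=a2, c=a4: lhs=a1 != rhs=0
Total violating triples: 504


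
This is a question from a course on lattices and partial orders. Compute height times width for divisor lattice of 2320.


Height = length of longest chain minus 1; width = size of largest antichain.
A maximum chain: 1 | 29 | 145 | 290 | 580 | 1160 | 2320  (height 6).
A maximum antichain: {4, 10, 58, 145}  (width 4).
Product = 6 * 4 = 24


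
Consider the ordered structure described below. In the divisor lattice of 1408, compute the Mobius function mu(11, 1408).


In a divisor lattice, mu(a,b) = mu(b/a) where mu is the classical Mobius function.
b/a = 1408/11 = 128
Prime factorization of 128: primes [2]
128 is not squarefree, so mu(128) = 0


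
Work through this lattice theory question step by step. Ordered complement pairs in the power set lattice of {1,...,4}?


Complement pair (a,b): a meet b = bottom, a join b = top.
Here: A intersect B = {} and A union B = {1,...,4}.
Pairs found: ({},{1,2,3,4}), ({1},{2,3,4}), ({2},{1,3,4}), ({3},{1,2,4}), ... (12 more)
Total ordered pairs: 16


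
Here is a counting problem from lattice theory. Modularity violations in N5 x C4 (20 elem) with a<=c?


Modular law: if a <= c then a v (b ^ c) = (a v b) ^ c.
Check all triples (a,b,c) with a <= c among 20 elements.
  e.g. a=(a,0), b=(c,0), c=(b,0): lhs=(a,0) != rhs=(b,0)
  e.g. a=(a,0), b=(c,1), c=(b,0): lhs=(a,0) != rhs=(b,0)
Total violating triples: 40


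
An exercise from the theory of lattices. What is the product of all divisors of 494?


Divisors of 494: [1, 2, 13, 19, 26, 38, 247, 494]
Product = n^(d(n)/2) = 494^(8/2)
Product = 59553569296


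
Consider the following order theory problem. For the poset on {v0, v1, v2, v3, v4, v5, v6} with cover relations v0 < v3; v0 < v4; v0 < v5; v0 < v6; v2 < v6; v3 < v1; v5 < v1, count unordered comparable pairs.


A comparable pair {a,b} has a < b or b < a in the order.
Count unordered pairs where one element is strictly below the other.
Examples: {v0,v1}, {v0,v3}, {v0,v4}, {v0,v5}, ...
Total comparable pairs: 8


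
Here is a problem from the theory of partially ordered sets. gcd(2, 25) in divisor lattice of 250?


Meet=gcd.
gcd(2,25)=1


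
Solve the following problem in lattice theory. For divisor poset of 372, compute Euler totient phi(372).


phi(n) = n * prod_{p|n} (1 - 1/p).
Prime divisors of 372: [2, 3, 31]
phi(372) = 372 * (1 - 1/2) * (1 - 1/3) * (1 - 1/31)
phi(372) = 120


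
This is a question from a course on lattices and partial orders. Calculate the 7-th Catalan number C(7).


C(n) = C(2n, n) / (n+1).
C(14, 7) = 3432
C(7) = 3432 / 8 = 429


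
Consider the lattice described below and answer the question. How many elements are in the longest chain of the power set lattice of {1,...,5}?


A chain is a totally ordered subset; we count the number of elements in a maximum chain.
Compute, for each element x, the size of the longest chain ending at x:
  {}: 1
  {1}: 2
  {2}: 2
  {3}: 2
  {4}: 2
  {5}: 2
  ...
A maximum chain: {} < {1} < {1,2} < {1,2,3} < {1,2,3,4} < {1,2,3,4,5}
Number of elements in the longest chain: 6


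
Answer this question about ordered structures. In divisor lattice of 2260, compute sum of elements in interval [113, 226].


Interval [113,226] in divisors of 2260: [113, 226]
Sum = 339


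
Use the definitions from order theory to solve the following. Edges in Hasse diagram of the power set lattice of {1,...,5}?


A cover relation a -< b holds when a < b with no c strictly between.
Cover relations:
  {} -< {1}
  {} -< {2}
  {} -< {3}
  {} -< {4}
  {} -< {5}
  {1} -< {1,2}
  {1} -< {1,3}
  {1} -< {1,4}
  ...72 more
Total: 80


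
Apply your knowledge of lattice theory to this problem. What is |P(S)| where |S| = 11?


Power set = 2^n.
2^11 = 2048


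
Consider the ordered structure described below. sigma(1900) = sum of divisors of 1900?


sigma(n) = sum of divisors.
Divisors of 1900: [1, 2, 4, 5, 10, 19, 20, 25, 38, 50, 76, 95, 100, 190, 380, 475, 950, 1900]
Sum = 4340


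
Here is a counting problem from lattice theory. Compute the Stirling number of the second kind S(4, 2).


S(n,k) = k*S(n-1,k) + S(n-1,k-1).
S(3,2) = 3, S(3,1) = 1
S(4,2) = 2*3 + 1 = 6 + 1
S(4,2) = 7


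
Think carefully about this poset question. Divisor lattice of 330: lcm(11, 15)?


Join=lcm.
gcd(11,15)=1
lcm=165


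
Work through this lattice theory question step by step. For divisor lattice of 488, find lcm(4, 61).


In a divisor lattice, join = lcm (least common multiple).
Compute lcm iteratively: start with first element, then lcm(current, next).
Elements: [4, 61]
lcm(4,61) = 244
Final lcm = 244


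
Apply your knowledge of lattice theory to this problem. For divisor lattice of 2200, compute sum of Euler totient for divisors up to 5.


Divisors of 2200 up to 5: [1, 2, 4, 5]
phi values: [1, 1, 2, 4]
Sum = 8


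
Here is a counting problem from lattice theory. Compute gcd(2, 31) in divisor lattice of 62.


In a divisor lattice, meet = gcd (greatest common divisor).
By Euclidean algorithm or factoring: gcd(2,31) = 1


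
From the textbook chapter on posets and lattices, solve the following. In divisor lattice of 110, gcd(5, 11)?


Meet=gcd.
gcd(5,11)=1


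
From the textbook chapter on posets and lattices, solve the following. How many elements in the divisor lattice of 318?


Divisors of 318: [1, 2, 3, 6, 53, 106, 159, 318]
Count: 8


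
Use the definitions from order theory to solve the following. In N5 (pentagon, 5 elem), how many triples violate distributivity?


Distributive law: a ^ (b v c) = (a ^ b) v (a ^ c).
Check all 5^3 = 125 ordered triples (a,b,c).
  e.g. a=b, b=a, c=c: lhs=b != rhs=a
  e.g. a=b, b=c, c=a: lhs=b != rhs=a
Total violating triples: 2


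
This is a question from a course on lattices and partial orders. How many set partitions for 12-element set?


B(n) = number of set partitions of an n-element set.
B(n) satisfies the recurrence: B(n+1) = sum_k C(n,k)*B(k).
B(12) = 4213597


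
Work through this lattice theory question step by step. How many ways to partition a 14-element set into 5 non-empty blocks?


S(n,k) = k*S(n-1,k) + S(n-1,k-1).
S(13,5) = 7508501, S(13,4) = 2532530
S(14,5) = 5*7508501 + 2532530 = 37542505 + 2532530
S(14,5) = 40075035


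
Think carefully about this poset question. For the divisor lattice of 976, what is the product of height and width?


Height = length of longest chain minus 1; width = size of largest antichain.
A maximum chain: 1 | 61 | 122 | 244 | 488 | 976  (height 5).
A maximum antichain: {2, 61}  (width 2).
Product = 5 * 2 = 10


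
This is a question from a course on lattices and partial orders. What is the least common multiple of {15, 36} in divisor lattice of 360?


In a divisor lattice, join = lcm (least common multiple).
Compute lcm iteratively: start with first element, then lcm(current, next).
Elements: [15, 36]
lcm(15,36) = 180
Final lcm = 180


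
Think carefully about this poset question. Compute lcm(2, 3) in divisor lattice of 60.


In a divisor lattice, join = lcm (least common multiple).
gcd(2,3) = 1
lcm(2,3) = 2*3/gcd = 6/1 = 6


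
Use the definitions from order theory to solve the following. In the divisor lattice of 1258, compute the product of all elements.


Divisors of 1258: [1, 2, 17, 34, 37, 74, 629, 1258]
Product = n^(d(n)/2) = 1258^(8/2)
Product = 2504508814096


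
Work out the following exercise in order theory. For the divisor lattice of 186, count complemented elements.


An element a is complemented if some b has a meet b = bottom, a join b = top.
a is complemented iff gcd(a, n/a)=1, i.e. a is a unitary divisor of 186.
Complemented elements: 1, 2, 3, 6, 31, 62, ... (2 more)
Count: 8


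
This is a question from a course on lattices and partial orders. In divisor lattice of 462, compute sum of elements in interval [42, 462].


Interval [42,462] in divisors of 462: [42, 462]
Sum = 504


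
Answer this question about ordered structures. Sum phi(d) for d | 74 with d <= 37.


Divisors of 74 up to 37: [1, 2, 37]
phi values: [1, 1, 36]
Sum = 38


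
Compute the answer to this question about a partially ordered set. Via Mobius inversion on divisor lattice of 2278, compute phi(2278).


phi(n) = n * prod_{p|n} (1 - 1/p).
Prime divisors of 2278: [2, 17, 67]
phi(2278) = 2278 * (1 - 1/2) * (1 - 1/17) * (1 - 1/67)
phi(2278) = 1056


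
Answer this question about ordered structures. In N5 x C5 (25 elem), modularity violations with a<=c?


Modular law: if a <= c then a v (b ^ c) = (a v b) ^ c.
Check all triples (a,b,c) with a <= c among 25 elements.
  e.g. a=(a,0), b=(c,0), c=(b,0): lhs=(a,0) != rhs=(b,0)
  e.g. a=(a,0), b=(c,1), c=(b,0): lhs=(a,0) != rhs=(b,0)
Total violating triples: 75


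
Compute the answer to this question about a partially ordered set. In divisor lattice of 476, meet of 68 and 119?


In a divisor lattice, meet = gcd (greatest common divisor).
By Euclidean algorithm or factoring: gcd(68,119) = 17


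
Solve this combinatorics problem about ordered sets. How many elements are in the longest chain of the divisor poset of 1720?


A chain is a totally ordered subset; we count the number of elements in a maximum chain.
Compute, for each element x, the size of the longest chain ending at x:
  1: 1
  2: 2
  5: 2
  43: 2
  4: 3
  8: 4
  ...
A maximum chain: 1 < 2 < 4 < 8 < 40 < 1720
Number of elements in the longest chain: 6


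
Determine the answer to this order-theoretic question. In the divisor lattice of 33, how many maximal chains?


A maximal chain goes from the minimum element to a maximal element via cover relations.
Counting all min-to-max paths in the cover graph.
Total maximal chains: 2


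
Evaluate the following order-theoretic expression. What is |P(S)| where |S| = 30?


Power set = 2^n.
2^30 = 1073741824


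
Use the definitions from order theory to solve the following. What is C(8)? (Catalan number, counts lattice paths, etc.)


C(n) = C(2n, n) / (n+1).
C(16, 8) = 12870
C(8) = 12870 / 9 = 1430


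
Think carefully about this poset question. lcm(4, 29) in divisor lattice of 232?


Join=lcm.
gcd(4,29)=1
lcm=116


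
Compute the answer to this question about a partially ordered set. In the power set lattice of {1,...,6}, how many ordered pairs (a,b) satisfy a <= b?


The order relation is {(a,b) : a <= b}, reflexive so it includes (a,a).
Examples: ({},{}), ({},{1,2}), ({},{1,2,3}), ({},{1,2,3,4}), ({},{1,2,3,4,5}), ...
Total ordered pairs: 729


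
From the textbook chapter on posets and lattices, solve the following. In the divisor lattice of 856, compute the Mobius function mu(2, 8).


In a divisor lattice, mu(a,b) = mu(b/a) where mu is the classical Mobius function.
b/a = 8/2 = 4
Prime factorization of 4: primes [2]
4 is not squarefree, so mu(4) = 0


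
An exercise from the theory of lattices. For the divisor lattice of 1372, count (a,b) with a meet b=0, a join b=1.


Complement pair (a,b): a meet b = bottom, a join b = top.
Here: gcd(a,b)=1 and lcm(a,b)=1372, i.e. a*b=1372 with a,b coprime.
Pairs found: (1,1372), (4,343), (343,4), (1372,1)
Total ordered pairs: 4


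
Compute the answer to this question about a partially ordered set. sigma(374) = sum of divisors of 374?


sigma(n) = sum of divisors.
Divisors of 374: [1, 2, 11, 17, 22, 34, 187, 374]
Sum = 648


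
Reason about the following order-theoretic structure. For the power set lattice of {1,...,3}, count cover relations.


A cover relation a -< b holds when a < b with no c strictly between.
Cover relations:
  {} -< {1}
  {} -< {2}
  {} -< {3}
  {1} -< {1,2}
  {1} -< {1,3}
  {2} -< {1,2}
  {2} -< {2,3}
  {3} -< {1,3}
  ...4 more
Total: 12


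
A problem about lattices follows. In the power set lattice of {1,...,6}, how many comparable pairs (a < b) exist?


A comparable pair {a,b} has a < b or b < a in the order.
Count unordered pairs where one element is strictly below the other.
Examples: {{},{1}}, {{},{2}}, {{},{3}}, {{},{4}}, ...
Total comparable pairs: 665


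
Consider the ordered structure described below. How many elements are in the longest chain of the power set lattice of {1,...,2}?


A chain is a totally ordered subset; we count the number of elements in a maximum chain.
Compute, for each element x, the size of the longest chain ending at x:
  {}: 1
  {1}: 2
  {2}: 2
  {1,2}: 3
A maximum chain: {} < {1} < {1,2}
Number of elements in the longest chain: 3


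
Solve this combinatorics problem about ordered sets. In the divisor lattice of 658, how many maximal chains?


A maximal chain goes from the minimum element to a maximal element via cover relations.
Counting all min-to-max paths in the cover graph.
Total maximal chains: 6


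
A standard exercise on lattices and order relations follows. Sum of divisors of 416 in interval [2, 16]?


Interval [2,16] in divisors of 416: [2, 4, 8, 16]
Sum = 30


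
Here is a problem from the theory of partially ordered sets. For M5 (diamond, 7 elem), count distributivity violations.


Distributive law: a ^ (b v c) = (a ^ b) v (a ^ c).
Check all 7^3 = 343 ordered triples (a,b,c).
  e.g. a=a1, b=a2, c=a3: lhs=a1 != rhs=0
  e.g. a=a1, b=a2, c=a4: lhs=a1 != rhs=0
Total violating triples: 60


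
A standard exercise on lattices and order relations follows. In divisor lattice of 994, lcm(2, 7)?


Join=lcm.
gcd(2,7)=1
lcm=14


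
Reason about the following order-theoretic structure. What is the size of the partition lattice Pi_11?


B(n) = number of set partitions of an n-element set.
B(n) satisfies the recurrence: B(n+1) = sum_k C(n,k)*B(k).
B(11) = 678570


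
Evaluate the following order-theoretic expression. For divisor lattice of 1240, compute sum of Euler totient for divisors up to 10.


Divisors of 1240 up to 10: [1, 2, 4, 5, 8, 10]
phi values: [1, 1, 2, 4, 4, 4]
Sum = 16


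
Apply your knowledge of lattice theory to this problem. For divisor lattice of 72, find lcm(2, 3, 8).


In a divisor lattice, join = lcm (least common multiple).
Compute lcm iteratively: start with first element, then lcm(current, next).
Elements: [2, 3, 8]
lcm(2,3) = 6
lcm(6,8) = 24
Final lcm = 24


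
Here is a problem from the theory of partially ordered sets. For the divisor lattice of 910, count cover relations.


A cover relation a -< b holds when a < b with no c strictly between.
Cover relations:
  1 -< 2
  1 -< 5
  1 -< 7
  1 -< 13
  2 -< 10
  2 -< 14
  2 -< 26
  5 -< 10
  ...24 more
Total: 32


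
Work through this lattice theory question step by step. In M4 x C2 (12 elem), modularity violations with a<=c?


Modular law: if a <= c then a v (b ^ c) = (a v b) ^ c.
Check all triples (a,b,c) with a <= c among 12 elements.
This lattice is modular (diamonds M_m and their chain-products are modular).
Total violating triples: 0


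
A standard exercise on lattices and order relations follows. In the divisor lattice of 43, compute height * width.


Height = length of longest chain minus 1; width = size of largest antichain.
A maximum chain: 1 | 43  (height 1).
A maximum antichain: {1}  (width 1).
Product = 1 * 1 = 1


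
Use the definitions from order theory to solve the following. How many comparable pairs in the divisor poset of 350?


A comparable pair {a,b} has a < b or b < a in the order.
Count unordered pairs where one element is strictly below the other.
Examples: {1,2}, {1,5}, {1,7}, {1,10}, ...
Total comparable pairs: 42


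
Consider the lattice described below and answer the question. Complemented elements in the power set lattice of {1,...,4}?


An element a is complemented if some b has a meet b = bottom, a join b = top.
every subset A has complement S\A, so all elements are complemented.
Complemented elements: {}, {1}, {2}, {3}, {4}, {1,2}, ... (10 more)
Count: 16


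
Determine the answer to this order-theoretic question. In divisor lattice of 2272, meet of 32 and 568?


In a divisor lattice, meet = gcd (greatest common divisor).
By Euclidean algorithm or factoring: gcd(32,568) = 8


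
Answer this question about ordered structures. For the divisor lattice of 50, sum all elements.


sigma(n) = sum of divisors.
Divisors of 50: [1, 2, 5, 10, 25, 50]
Sum = 93


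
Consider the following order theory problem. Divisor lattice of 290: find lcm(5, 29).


In a divisor lattice, join = lcm (least common multiple).
gcd(5,29) = 1
lcm(5,29) = 5*29/gcd = 145/1 = 145


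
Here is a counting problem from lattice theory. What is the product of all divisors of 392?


Divisors of 392: [1, 2, 4, 7, 8, 14, 28, 49, 56, 98, 196, 392]
Product = n^(d(n)/2) = 392^(12/2)
Product = 3628410392018944


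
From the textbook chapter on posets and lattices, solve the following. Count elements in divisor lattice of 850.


Divisors of 850: [1, 2, 5, 10, 17, 25, 34, 50, 85, 170, 425, 850]
Count: 12


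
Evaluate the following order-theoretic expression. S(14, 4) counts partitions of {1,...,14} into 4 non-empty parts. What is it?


S(n,k) = k*S(n-1,k) + S(n-1,k-1).
S(13,4) = 2532530, S(13,3) = 261625
S(14,4) = 4*2532530 + 261625 = 10130120 + 261625
S(14,4) = 10391745


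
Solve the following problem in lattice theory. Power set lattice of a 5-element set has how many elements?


Power set = 2^n.
2^5 = 32


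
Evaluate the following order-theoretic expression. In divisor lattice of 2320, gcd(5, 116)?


Meet=gcd.
gcd(5,116)=1


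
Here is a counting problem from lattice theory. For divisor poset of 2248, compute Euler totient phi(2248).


phi(n) = n * prod_{p|n} (1 - 1/p).
Prime divisors of 2248: [2, 281]
phi(2248) = 2248 * (1 - 1/2) * (1 - 1/281)
phi(2248) = 1120


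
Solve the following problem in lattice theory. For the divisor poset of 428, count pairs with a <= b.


The order relation is {(a,b) : a <= b}, reflexive so it includes (a,a).
Examples: (1,1), (1,107), (1,2), (1,214), (1,4), ...
Total ordered pairs: 18


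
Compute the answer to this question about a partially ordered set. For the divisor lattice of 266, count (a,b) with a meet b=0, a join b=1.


Complement pair (a,b): a meet b = bottom, a join b = top.
Here: gcd(a,b)=1 and lcm(a,b)=266, i.e. a*b=266 with a,b coprime.
Pairs found: (1,266), (2,133), (7,38), (14,19), ... (4 more)
Total ordered pairs: 8


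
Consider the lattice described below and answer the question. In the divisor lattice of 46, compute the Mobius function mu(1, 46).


In a divisor lattice, mu(a,b) = mu(b/a) where mu is the classical Mobius function.
b/a = 46/1 = 46
Prime factorization of 46: primes [2, 23]
46 is squarefree with 2 prime factor(s), so mu(46) = (-1)^2 = 1


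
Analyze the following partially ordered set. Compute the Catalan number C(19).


C(n) = C(2n, n) / (n+1).
C(38, 19) = 35345263800
C(19) = 35345263800 / 20 = 1767263190


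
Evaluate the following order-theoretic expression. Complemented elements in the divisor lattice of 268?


An element a is complemented if some b has a meet b = bottom, a join b = top.
a is complemented iff gcd(a, n/a)=1, i.e. a is a unitary divisor of 268.
Complemented elements: 1, 4, 67, 268
Count: 4


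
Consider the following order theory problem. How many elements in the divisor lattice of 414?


Divisors of 414: [1, 2, 3, 6, 9, 18, 23, 46, 69, 138, 207, 414]
Count: 12


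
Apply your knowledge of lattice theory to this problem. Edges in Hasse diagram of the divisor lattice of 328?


A cover relation a -< b holds when a < b with no c strictly between.
Cover relations:
  1 -< 2
  1 -< 41
  2 -< 4
  2 -< 82
  4 -< 8
  4 -< 164
  8 -< 328
  41 -< 82
  ...2 more
Total: 10


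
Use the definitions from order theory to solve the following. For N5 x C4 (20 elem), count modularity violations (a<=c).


Modular law: if a <= c then a v (b ^ c) = (a v b) ^ c.
Check all triples (a,b,c) with a <= c among 20 elements.
  e.g. a=(a,0), b=(c,0), c=(b,0): lhs=(a,0) != rhs=(b,0)
  e.g. a=(a,0), b=(c,1), c=(b,0): lhs=(a,0) != rhs=(b,0)
Total violating triples: 40


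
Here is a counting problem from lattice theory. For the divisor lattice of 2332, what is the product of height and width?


Height = length of longest chain minus 1; width = size of largest antichain.
A maximum chain: 1 | 53 | 583 | 1166 | 2332  (height 4).
A maximum antichain: {4, 22, 106, 583}  (width 4).
Product = 4 * 4 = 16


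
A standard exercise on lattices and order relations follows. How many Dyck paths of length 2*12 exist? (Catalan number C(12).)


C(n) = C(2n, n) / (n+1).
C(24, 12) = 2704156
C(12) = 2704156 / 13 = 208012


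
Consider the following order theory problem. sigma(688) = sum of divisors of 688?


sigma(n) = sum of divisors.
Divisors of 688: [1, 2, 4, 8, 16, 43, 86, 172, 344, 688]
Sum = 1364


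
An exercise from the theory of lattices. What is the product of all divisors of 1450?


Divisors of 1450: [1, 2, 5, 10, 25, 29, 50, 58, 145, 290, 725, 1450]
Product = n^(d(n)/2) = 1450^(12/2)
Product = 9294114390625000000


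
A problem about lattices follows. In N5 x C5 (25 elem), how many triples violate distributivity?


Distributive law: a ^ (b v c) = (a ^ b) v (a ^ c).
Check all 25^3 = 15625 ordered triples (a,b,c).
  e.g. a=(b,0), b=(a,0), c=(c,0): lhs=(b,0) != rhs=(a,0)
  e.g. a=(b,0), b=(a,0), c=(c,1): lhs=(b,0) != rhs=(a,0)
Total violating triples: 250


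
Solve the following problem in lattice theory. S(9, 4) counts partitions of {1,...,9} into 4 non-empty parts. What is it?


S(n,k) = k*S(n-1,k) + S(n-1,k-1).
S(8,4) = 1701, S(8,3) = 966
S(9,4) = 4*1701 + 966 = 6804 + 966
S(9,4) = 7770


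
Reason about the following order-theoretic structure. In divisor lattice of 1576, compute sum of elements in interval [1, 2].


Interval [1,2] in divisors of 1576: [1, 2]
Sum = 3


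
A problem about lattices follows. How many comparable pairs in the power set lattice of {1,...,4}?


A comparable pair {a,b} has a < b or b < a in the order.
Count unordered pairs where one element is strictly below the other.
Examples: {{},{1}}, {{},{2}}, {{},{3}}, {{},{4}}, ...
Total comparable pairs: 65


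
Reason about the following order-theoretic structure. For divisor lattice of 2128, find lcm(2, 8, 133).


In a divisor lattice, join = lcm (least common multiple).
Compute lcm iteratively: start with first element, then lcm(current, next).
Elements: [2, 8, 133]
lcm(2,8) = 8
lcm(8,133) = 1064
Final lcm = 1064


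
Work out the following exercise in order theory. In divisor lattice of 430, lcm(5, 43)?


Join=lcm.
gcd(5,43)=1
lcm=215


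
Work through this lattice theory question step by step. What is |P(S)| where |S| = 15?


Power set = 2^n.
2^15 = 32768


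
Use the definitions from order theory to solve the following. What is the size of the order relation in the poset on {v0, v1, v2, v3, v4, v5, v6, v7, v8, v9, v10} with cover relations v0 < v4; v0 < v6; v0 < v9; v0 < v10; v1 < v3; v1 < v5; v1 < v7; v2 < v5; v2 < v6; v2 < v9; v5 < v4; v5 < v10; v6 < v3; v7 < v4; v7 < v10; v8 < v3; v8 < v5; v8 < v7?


The order relation is {(a,b) : a <= b}, reflexive so it includes (a,a).
Examples: (v0,v0), (v0,v10), (v0,v3), (v0,v4), (v0,v6), ...
Total ordered pairs: 37


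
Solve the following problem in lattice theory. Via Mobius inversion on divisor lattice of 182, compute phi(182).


phi(n) = n * prod_{p|n} (1 - 1/p).
Prime divisors of 182: [2, 7, 13]
phi(182) = 182 * (1 - 1/2) * (1 - 1/7) * (1 - 1/13)
phi(182) = 72


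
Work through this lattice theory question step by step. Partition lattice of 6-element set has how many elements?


B(n) = number of set partitions of an n-element set.
B(n) satisfies the recurrence: B(n+1) = sum_k C(n,k)*B(k).
B(6) = 203


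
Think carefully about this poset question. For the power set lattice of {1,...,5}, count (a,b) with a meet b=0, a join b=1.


Complement pair (a,b): a meet b = bottom, a join b = top.
Here: A intersect B = {} and A union B = {1,...,5}.
Pairs found: ({},{1,2,3,4,5}), ({1},{2,3,4,5}), ({2},{1,3,4,5}), ({3},{1,2,4,5}), ... (28 more)
Total ordered pairs: 32


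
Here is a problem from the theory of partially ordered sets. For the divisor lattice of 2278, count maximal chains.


A maximal chain goes from the minimum element to a maximal element via cover relations.
Counting all min-to-max paths in the cover graph.
Total maximal chains: 6


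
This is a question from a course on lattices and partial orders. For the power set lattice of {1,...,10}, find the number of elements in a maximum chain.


A chain is a totally ordered subset; we count the number of elements in a maximum chain.
Compute, for each element x, the size of the longest chain ending at x:
  {}: 1
  {1}: 2
  {2}: 2
  {3}: 2
  {4}: 2
  {5}: 2
  ...
A maximum chain: {} < {1} < {1,2} < {1,2,3} < {1,2,3,4} < {1,2,3,4,5} < {1,2,3,4,5,6} < {1,2,3,4,5,6,7} < {1,2,3,4,5,6,7,8} < {1,2,3,4,5,6,7,8,9} < {1,2,3,4,5,6,7,8,9,10}
Number of elements in the longest chain: 11


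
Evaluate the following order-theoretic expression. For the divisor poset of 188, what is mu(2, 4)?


In a divisor lattice, mu(a,b) = mu(b/a) where mu is the classical Mobius function.
b/a = 4/2 = 2
Prime factorization of 2: primes [2]
2 is squarefree with 1 prime factor(s), so mu(2) = (-1)^1 = -1


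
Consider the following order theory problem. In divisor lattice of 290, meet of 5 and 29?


In a divisor lattice, meet = gcd (greatest common divisor).
By Euclidean algorithm or factoring: gcd(5,29) = 1


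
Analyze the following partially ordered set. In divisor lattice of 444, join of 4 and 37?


In a divisor lattice, join = lcm (least common multiple).
gcd(4,37) = 1
lcm(4,37) = 4*37/gcd = 148/1 = 148


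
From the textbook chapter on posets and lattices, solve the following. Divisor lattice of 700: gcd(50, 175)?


Meet=gcd.
gcd(50,175)=25


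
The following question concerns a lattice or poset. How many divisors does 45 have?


Divisors of 45: [1, 3, 5, 9, 15, 45]
Count: 6


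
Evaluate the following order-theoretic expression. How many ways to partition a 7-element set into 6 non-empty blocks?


S(n,k) = k*S(n-1,k) + S(n-1,k-1).
S(6,6) = 1, S(6,5) = 15
S(7,6) = 6*1 + 15 = 6 + 15
S(7,6) = 21


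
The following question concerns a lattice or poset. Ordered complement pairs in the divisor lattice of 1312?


Complement pair (a,b): a meet b = bottom, a join b = top.
Here: gcd(a,b)=1 and lcm(a,b)=1312, i.e. a*b=1312 with a,b coprime.
Pairs found: (1,1312), (32,41), (41,32), (1312,1)
Total ordered pairs: 4


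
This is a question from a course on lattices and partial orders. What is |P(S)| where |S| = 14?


Power set = 2^n.
2^14 = 16384


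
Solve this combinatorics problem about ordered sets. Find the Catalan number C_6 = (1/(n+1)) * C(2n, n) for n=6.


C(n) = C(2n, n) / (n+1).
C(12, 6) = 924
C(6) = 924 / 7 = 132


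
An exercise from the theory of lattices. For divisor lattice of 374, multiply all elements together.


Divisors of 374: [1, 2, 11, 17, 22, 34, 187, 374]
Product = n^(d(n)/2) = 374^(8/2)
Product = 19565295376
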